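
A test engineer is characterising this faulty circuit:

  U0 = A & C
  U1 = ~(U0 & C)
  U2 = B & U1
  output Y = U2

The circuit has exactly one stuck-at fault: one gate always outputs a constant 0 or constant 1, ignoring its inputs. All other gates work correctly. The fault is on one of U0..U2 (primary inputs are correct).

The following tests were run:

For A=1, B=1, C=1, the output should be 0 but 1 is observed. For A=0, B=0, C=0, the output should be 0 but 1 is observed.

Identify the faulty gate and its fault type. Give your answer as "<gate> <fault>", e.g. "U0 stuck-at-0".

U2 stuck-at-1

Fault-free values for test 1 (A=1, B=1, C=1): U0=1, U1=0, U2=0, giving Y=0. Observed 1.
Test 1: faults giving observed 1 are {U0 stuck-at-0, U1 stuck-at-1, U2 stuck-at-1}.
Test 2 (A=0, B=0, C=0): fault-free U0=0, U1=1, U2=0 → 0; observed 1. Eliminates U0 stuck-at-0, U1 stuck-at-1.
Only U2 stuck-at-1 is consistent with every test.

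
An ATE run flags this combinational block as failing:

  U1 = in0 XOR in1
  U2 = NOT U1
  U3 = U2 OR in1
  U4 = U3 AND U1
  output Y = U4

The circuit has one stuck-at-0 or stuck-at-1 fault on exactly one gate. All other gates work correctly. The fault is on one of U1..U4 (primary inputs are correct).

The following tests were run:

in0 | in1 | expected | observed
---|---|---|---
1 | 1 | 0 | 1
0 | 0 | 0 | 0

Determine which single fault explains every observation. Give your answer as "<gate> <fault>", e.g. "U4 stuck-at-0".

U1 stuck-at-1

Fault-free values for test 1 (in0=1, in1=1): U1=0, U2=1, U3=1, U4=0, giving Y=0. Observed 1.
Test 1: faults giving observed 1 are {U1 stuck-at-1, U4 stuck-at-1}.
Test 2 (in0=0, in1=0): fault-free U1=0, U2=1, U3=1, U4=0 → 0; observed 0. Eliminates U4 stuck-at-1.
Only U1 stuck-at-1 is consistent with every test.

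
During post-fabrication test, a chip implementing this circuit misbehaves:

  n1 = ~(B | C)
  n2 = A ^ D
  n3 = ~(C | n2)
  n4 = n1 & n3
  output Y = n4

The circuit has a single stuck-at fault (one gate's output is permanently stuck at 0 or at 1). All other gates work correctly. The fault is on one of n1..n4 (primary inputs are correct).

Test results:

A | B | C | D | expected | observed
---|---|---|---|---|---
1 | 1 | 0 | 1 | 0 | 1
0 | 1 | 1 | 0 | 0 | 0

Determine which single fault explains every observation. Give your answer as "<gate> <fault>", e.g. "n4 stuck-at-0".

Fault-free values for test 1 (A=1, B=1, C=0, D=1): n1=0, n2=0, n3=1, n4=0, giving Y=0. Observed 1.
Test 1: faults giving observed 1 are {n1 stuck-at-1, n4 stuck-at-1}.
Test 2 (A=0, B=1, C=1, D=0): fault-free n1=0, n2=0, n3=0, n4=0 → 0; observed 0. Eliminates n4 stuck-at-1.
Only n1 stuck-at-1 is consistent with every test.

n1 stuck-at-1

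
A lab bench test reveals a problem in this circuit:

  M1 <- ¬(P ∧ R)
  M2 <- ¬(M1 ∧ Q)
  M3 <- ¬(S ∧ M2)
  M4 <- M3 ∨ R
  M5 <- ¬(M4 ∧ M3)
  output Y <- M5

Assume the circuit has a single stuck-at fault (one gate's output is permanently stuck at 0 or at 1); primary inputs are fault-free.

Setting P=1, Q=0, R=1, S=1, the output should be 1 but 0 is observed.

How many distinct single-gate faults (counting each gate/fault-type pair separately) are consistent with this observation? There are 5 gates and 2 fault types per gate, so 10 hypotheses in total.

3

Fault-free: M1=0, M2=1, M3=0, M4=1, M5=1 → 1. Observed 0.
  M1 stuck-at-0: output 1 ✗
  M1 stuck-at-1: output 1 ✗
  M2 stuck-at-0: output 0 ✓
  M2 stuck-at-1: output 1 ✗
  M3 stuck-at-0: output 1 ✗
  M3 stuck-at-1: output 0 ✓
  M4 stuck-at-0: output 1 ✗
  M4 stuck-at-1: output 1 ✗
  M5 stuck-at-0: output 0 ✓
  M5 stuck-at-1: output 1 ✗
Consistent faults: {M2 stuck-at-0, M3 stuck-at-1, M5 stuck-at-0} — 3 in all.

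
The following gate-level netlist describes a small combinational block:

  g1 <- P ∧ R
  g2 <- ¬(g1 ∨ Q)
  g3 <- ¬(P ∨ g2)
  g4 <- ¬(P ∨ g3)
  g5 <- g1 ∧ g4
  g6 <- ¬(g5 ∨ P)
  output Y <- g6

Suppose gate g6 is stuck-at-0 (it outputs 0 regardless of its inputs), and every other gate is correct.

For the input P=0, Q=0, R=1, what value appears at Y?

0

Propagate with g6 forced: g1=0, g2=1, g3=0, g4=1, g5=0, g6=0 [stuck-at-0].
So Y = 0. (Without the fault it would be 1.)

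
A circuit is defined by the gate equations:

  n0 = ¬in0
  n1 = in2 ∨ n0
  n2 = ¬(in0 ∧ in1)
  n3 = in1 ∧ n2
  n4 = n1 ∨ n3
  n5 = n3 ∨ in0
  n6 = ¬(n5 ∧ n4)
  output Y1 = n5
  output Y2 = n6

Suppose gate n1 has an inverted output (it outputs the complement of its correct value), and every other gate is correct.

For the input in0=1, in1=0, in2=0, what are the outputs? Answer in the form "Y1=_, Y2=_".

Y1=1, Y2=0

Propagate with n1 forced: n0=0, n1=1 [inverted output], n2=1, n3=0, n4=1, n5=1, n6=0.
So the outputs are Y1=1, Y2=0. (Without the fault they would be Y1=1, Y2=1.)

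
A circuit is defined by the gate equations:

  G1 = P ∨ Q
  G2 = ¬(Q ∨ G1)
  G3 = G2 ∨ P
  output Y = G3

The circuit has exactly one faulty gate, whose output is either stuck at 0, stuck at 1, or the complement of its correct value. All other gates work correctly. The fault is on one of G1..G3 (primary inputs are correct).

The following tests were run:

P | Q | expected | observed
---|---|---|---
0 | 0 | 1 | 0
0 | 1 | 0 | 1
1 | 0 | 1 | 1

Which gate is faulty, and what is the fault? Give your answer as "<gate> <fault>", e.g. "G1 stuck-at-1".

Fault-free values for test 1 (P=0, Q=0): G1=0, G2=1, G3=1, giving Y=1. Observed 0.
Test 1: faults giving observed 0 are {G1 stuck-at-1, G1 inverted output, G2 stuck-at-0, G2 inverted output, G3 stuck-at-0, G3 inverted output}.
Test 2 (P=0, Q=1): fault-free G1=1, G2=0, G3=0 → 0; observed 1. Eliminates G1 stuck-at-1, G1 inverted output, G2 stuck-at-0, G3 stuck-at-0.
Test 3 (P=1, Q=0): fault-free G1=1, G2=0, G3=1 → 1; observed 1. Eliminates G3 inverted output.
Only G2 inverted output is consistent with every test.

G2 inverted output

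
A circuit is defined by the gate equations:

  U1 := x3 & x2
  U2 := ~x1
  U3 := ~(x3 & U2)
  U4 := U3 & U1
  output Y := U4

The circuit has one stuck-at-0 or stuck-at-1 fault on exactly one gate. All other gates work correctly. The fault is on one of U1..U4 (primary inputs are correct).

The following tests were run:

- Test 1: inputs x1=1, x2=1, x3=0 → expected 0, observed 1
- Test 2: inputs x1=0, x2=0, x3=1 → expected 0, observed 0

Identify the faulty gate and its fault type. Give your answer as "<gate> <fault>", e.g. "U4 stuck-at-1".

U1 stuck-at-1

Fault-free values for test 1 (x1=1, x2=1, x3=0): U1=0, U2=0, U3=1, U4=0, giving Y=0. Observed 1.
Test 1: faults giving observed 1 are {U1 stuck-at-1, U4 stuck-at-1}.
Test 2 (x1=0, x2=0, x3=1): fault-free U1=0, U2=1, U3=0, U4=0 → 0; observed 0. Eliminates U4 stuck-at-1.
Only U1 stuck-at-1 is consistent with every test.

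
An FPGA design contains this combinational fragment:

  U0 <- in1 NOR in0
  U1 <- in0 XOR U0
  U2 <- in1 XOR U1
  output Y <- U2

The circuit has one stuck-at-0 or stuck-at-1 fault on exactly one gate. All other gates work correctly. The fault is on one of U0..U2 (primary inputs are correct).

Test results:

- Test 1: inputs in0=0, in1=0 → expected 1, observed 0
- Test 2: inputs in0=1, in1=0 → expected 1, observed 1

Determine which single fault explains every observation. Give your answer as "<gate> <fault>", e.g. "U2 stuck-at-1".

U0 stuck-at-0

Fault-free values for test 1 (in0=0, in1=0): U0=1, U1=1, U2=1, giving Y=1. Observed 0.
Test 1: faults giving observed 0 are {U0 stuck-at-0, U1 stuck-at-0, U2 stuck-at-0}.
Test 2 (in0=1, in1=0): fault-free U0=0, U1=1, U2=1 → 1; observed 1. Eliminates U1 stuck-at-0, U2 stuck-at-0.
Only U0 stuck-at-0 is consistent with every test.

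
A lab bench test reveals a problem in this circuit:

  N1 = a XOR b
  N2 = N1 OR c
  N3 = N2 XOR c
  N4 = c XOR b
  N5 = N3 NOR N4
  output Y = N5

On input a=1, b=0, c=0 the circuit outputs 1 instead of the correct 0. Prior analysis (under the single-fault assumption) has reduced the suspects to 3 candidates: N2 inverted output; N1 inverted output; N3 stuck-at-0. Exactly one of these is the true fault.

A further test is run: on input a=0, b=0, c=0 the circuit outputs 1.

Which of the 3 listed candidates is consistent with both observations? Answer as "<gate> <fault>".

N3 stuck-at-0

Evaluate each candidate on input a=0, b=0, c=0:
  N2 inverted output: N1=0, N2=1 [inverted output], N3=1, N4=0, N5=0 → 0 — eliminated
  N1 inverted output: N1=1 [inverted output], N2=1, N3=1, N4=0, N5=0 → 0 — eliminated
  N3 stuck-at-0: N1=0, N2=0, N3=0 [stuck-at-0], N4=0, N5=1 → 1 — matches
Only N3 stuck-at-0 reproduces the observed 1.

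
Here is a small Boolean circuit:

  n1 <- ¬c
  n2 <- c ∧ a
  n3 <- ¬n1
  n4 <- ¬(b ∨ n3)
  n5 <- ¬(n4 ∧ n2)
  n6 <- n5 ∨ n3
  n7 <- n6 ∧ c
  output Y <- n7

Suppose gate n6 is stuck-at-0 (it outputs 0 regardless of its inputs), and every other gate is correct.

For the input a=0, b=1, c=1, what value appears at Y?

0

Propagate with n6 forced: n1=0, n2=0, n3=1, n4=0, n5=1, n6=0 [stuck-at-0], n7=0.
So Y = 0. (Without the fault it would be 1.)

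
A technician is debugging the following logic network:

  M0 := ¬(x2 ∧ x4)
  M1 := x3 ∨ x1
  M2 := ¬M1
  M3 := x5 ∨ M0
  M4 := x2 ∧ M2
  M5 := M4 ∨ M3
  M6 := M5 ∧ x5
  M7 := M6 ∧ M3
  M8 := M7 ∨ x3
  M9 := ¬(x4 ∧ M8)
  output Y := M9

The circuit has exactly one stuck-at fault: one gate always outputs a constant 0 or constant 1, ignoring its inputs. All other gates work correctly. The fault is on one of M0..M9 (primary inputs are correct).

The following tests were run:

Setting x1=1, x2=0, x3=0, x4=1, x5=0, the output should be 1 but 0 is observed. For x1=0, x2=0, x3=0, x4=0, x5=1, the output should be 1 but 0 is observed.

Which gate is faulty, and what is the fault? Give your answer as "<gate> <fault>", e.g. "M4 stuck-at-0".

Fault-free values for test 1 (x1=1, x2=0, x3=0, x4=1, x5=0): M0=1, M1=1, M2=0, M3=1, M4=0, M5=1, M6=0, M7=0, M8=0, M9=1, giving Y=1. Observed 0.
Test 1: faults giving observed 0 are {M6 stuck-at-1, M7 stuck-at-1, M8 stuck-at-1, M9 stuck-at-0}.
Test 2 (x1=0, x2=0, x3=0, x4=0, x5=1): fault-free M0=1, M1=0, M2=1, M3=1, M4=0, M5=1, M6=1, M7=1, M8=1, M9=1 → 1; observed 0. Eliminates M6 stuck-at-1, M7 stuck-at-1, M8 stuck-at-1.
Only M9 stuck-at-0 is consistent with every test.

M9 stuck-at-0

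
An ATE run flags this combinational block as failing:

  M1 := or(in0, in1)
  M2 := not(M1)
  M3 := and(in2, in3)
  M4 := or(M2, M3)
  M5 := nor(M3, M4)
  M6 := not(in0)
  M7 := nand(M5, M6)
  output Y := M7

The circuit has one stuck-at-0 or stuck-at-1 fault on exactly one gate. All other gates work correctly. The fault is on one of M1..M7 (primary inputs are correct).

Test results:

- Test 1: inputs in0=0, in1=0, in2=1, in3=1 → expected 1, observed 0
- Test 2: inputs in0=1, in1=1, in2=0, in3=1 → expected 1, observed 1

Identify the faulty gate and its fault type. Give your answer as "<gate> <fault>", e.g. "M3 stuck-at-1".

M5 stuck-at-1

Fault-free values for test 1 (in0=0, in1=0, in2=1, in3=1): M1=0, M2=1, M3=1, M4=1, M5=0, M6=1, M7=1, giving Y=1. Observed 0.
Test 1: faults giving observed 0 are {M5 stuck-at-1, M7 stuck-at-0}.
Test 2 (in0=1, in1=1, in2=0, in3=1): fault-free M1=1, M2=0, M3=0, M4=0, M5=1, M6=0, M7=1 → 1; observed 1. Eliminates M7 stuck-at-0.
Only M5 stuck-at-1 is consistent with every test.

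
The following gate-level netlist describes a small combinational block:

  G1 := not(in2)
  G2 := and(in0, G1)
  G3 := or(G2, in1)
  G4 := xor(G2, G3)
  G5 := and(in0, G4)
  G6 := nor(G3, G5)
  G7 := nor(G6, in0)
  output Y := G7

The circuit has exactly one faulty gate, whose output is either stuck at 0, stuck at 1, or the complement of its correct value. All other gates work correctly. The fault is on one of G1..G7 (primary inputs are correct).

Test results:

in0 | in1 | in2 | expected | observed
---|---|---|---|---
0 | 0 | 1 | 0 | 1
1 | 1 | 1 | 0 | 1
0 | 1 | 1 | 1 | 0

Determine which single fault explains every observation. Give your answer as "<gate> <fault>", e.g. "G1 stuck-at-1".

Fault-free values for test 1 (in0=0, in1=0, in2=1): G1=0, G2=0, G3=0, G4=0, G5=0, G6=1, G7=0, giving Y=0. Observed 1.
Test 1: faults giving observed 1 are {G2 stuck-at-1, G2 inverted output, G3 stuck-at-1, G3 inverted output, G5 stuck-at-1, G5 inverted output, G6 stuck-at-0, G6 inverted output, G7 stuck-at-1, G7 inverted output}.
Test 2 (in0=1, in1=1, in2=1): fault-free G1=0, G2=0, G3=1, G4=1, G5=1, G6=0, G7=0 → 0; observed 1. Eliminates G2 stuck-at-1, G2 inverted output, G3 stuck-at-1, G3 inverted output, G5 stuck-at-1, G5 inverted output, G6 stuck-at-0, G6 inverted output.
Test 3 (in0=0, in1=1, in2=1): fault-free G1=0, G2=0, G3=1, G4=1, G5=0, G6=0, G7=1 → 1; observed 0. Eliminates G7 stuck-at-1.
Only G7 inverted output is consistent with every test.

G7 inverted output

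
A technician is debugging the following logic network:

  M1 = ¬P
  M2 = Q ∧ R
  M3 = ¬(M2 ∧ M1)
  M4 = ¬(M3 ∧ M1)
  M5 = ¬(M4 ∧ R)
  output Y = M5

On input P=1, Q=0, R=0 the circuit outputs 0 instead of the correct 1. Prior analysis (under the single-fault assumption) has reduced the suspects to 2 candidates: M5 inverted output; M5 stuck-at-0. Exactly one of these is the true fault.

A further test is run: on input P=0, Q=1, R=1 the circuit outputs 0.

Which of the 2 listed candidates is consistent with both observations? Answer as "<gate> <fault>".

M5 stuck-at-0

Evaluate each candidate on input P=0, Q=1, R=1:
  M5 inverted output: M1=1, M2=1, M3=0, M4=1, M5=1 [inverted output] → 1 — eliminated
  M5 stuck-at-0: M1=1, M2=1, M3=0, M4=1, M5=0 [stuck-at-0] → 0 — matches
Only M5 stuck-at-0 reproduces the observed 0.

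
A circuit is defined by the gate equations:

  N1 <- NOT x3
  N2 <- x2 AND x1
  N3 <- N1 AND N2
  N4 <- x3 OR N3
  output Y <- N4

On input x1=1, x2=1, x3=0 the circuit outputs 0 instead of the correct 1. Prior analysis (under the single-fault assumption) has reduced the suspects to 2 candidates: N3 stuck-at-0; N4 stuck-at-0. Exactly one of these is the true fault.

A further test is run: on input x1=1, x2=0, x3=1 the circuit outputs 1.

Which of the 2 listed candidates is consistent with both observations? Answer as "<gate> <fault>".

N3 stuck-at-0

Evaluate each candidate on input x1=1, x2=0, x3=1:
  N3 stuck-at-0: N1=0, N2=0, N3=0 [stuck-at-0], N4=1 → 1 — matches
  N4 stuck-at-0: N1=0, N2=0, N3=0, N4=0 [stuck-at-0] → 0 — eliminated
Only N3 stuck-at-0 reproduces the observed 1.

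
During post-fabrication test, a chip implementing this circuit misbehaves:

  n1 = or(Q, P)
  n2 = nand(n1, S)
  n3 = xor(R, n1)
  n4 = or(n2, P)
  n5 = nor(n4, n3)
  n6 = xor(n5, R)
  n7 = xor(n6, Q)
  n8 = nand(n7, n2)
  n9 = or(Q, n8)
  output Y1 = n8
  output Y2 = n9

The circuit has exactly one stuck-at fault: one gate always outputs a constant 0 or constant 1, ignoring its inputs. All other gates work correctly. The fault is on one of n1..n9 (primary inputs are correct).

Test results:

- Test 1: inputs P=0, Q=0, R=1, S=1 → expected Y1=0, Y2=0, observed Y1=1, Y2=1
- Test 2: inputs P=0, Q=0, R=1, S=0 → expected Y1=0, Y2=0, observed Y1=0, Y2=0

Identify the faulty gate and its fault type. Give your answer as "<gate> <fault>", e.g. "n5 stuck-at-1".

Fault-free values for test 1 (P=0, Q=0, R=1, S=1): n1=0, n2=1, n3=1, n4=1, n5=0, n6=1, n7=1, n8=0, n9=0, giving Y1=0, Y2=0. Observed Y1=1, Y2=1.
Test 1: faults giving observed Y1=1, Y2=1 are {n1 stuck-at-1, n2 stuck-at-0, n5 stuck-at-1, n6 stuck-at-0, n7 stuck-at-0, n8 stuck-at-1}.
Test 2 (P=0, Q=0, R=1, S=0): fault-free n1=0, n2=1, n3=1, n4=1, n5=0, n6=1, n7=1, n8=0, n9=0 → Y1=0, Y2=0; observed Y1=0, Y2=0. Eliminates n2 stuck-at-0, n5 stuck-at-1, n6 stuck-at-0, n7 stuck-at-0, n8 stuck-at-1.
Only n1 stuck-at-1 is consistent with every test.

n1 stuck-at-1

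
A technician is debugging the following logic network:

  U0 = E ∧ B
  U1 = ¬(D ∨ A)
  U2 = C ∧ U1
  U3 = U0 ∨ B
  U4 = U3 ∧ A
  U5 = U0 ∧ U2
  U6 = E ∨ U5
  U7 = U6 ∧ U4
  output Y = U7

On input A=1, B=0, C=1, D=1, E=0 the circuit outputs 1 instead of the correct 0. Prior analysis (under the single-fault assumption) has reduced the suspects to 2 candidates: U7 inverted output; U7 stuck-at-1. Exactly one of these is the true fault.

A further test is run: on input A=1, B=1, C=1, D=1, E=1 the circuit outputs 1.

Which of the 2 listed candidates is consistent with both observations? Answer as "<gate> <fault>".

Evaluate each candidate on input A=1, B=1, C=1, D=1, E=1:
  U7 inverted output: U0=1, U1=0, U2=0, U3=1, U4=1, U5=0, U6=1, U7=0 [inverted output] → 0 — eliminated
  U7 stuck-at-1: U0=1, U1=0, U2=0, U3=1, U4=1, U5=0, U6=1, U7=1 [stuck-at-1] → 1 — matches
Only U7 stuck-at-1 reproduces the observed 1.

U7 stuck-at-1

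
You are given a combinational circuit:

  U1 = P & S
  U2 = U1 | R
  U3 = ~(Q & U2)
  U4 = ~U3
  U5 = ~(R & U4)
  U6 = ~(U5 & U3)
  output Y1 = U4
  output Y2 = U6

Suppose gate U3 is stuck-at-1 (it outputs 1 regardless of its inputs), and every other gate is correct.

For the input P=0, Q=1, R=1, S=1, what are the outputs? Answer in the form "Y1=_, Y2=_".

Y1=0, Y2=0

Propagate with U3 forced: U1=0, U2=1, U3=1 [stuck-at-1], U4=0, U5=1, U6=0.
So the outputs are Y1=0, Y2=0. (Without the fault they would be Y1=1, Y2=1.)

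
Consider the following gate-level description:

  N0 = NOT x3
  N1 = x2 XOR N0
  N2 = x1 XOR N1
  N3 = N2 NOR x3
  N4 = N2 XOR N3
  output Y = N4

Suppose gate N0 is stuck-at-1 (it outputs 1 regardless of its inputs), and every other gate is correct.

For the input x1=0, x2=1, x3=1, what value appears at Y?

Propagate with N0 forced: N0=1 [stuck-at-1], N1=0, N2=0, N3=0, N4=0.
So Y = 0. (Without the fault it would be 1.)

0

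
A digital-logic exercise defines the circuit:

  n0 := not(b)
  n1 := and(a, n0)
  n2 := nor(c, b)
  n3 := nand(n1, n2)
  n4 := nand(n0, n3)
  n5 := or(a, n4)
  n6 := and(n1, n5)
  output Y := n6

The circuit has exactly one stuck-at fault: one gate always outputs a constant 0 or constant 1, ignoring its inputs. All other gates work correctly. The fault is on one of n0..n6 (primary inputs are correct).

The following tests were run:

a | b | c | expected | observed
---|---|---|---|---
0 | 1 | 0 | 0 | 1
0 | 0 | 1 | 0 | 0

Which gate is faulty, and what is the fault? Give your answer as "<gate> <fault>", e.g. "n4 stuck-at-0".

n1 stuck-at-1

Fault-free values for test 1 (a=0, b=1, c=0): n0=0, n1=0, n2=0, n3=1, n4=1, n5=1, n6=0, giving Y=0. Observed 1.
Test 1: faults giving observed 1 are {n1 stuck-at-1, n6 stuck-at-1}.
Test 2 (a=0, b=0, c=1): fault-free n0=1, n1=0, n2=0, n3=1, n4=0, n5=0, n6=0 → 0; observed 0. Eliminates n6 stuck-at-1.
Only n1 stuck-at-1 is consistent with every test.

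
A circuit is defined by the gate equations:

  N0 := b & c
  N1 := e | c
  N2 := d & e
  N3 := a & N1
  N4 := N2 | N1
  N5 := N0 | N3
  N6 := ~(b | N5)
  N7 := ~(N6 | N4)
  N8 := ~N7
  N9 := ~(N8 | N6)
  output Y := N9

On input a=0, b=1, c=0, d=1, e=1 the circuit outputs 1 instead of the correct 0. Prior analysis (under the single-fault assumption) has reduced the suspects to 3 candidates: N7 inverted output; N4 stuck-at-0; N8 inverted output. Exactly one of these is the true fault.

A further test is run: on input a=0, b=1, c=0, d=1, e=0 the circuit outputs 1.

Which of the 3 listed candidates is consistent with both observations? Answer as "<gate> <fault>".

N4 stuck-at-0

Evaluate each candidate on input a=0, b=1, c=0, d=1, e=0:
  N7 inverted output: N0=0, N1=0, N2=0, N3=0, N4=0, N5=0, N6=0, N7=0 [inverted output], N8=1, N9=0 → 0 — eliminated
  N4 stuck-at-0: N0=0, N1=0, N2=0, N3=0, N4=0 [stuck-at-0], N5=0, N6=0, N7=1, N8=0, N9=1 → 1 — matches
  N8 inverted output: N0=0, N1=0, N2=0, N3=0, N4=0, N5=0, N6=0, N7=1, N8=1 [inverted output], N9=0 → 0 — eliminated
Only N4 stuck-at-0 reproduces the observed 1.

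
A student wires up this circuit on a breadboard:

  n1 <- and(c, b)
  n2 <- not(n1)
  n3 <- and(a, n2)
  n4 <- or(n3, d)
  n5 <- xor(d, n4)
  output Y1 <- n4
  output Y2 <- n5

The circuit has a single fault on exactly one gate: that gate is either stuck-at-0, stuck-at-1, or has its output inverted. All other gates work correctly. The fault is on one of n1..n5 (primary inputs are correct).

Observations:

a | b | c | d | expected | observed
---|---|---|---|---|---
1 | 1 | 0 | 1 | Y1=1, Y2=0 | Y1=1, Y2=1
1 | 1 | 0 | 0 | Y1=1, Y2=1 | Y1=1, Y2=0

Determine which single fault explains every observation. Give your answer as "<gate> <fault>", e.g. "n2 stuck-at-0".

Fault-free values for test 1 (a=1, b=1, c=0, d=1): n1=0, n2=1, n3=1, n4=1, n5=0, giving Y1=1, Y2=0. Observed Y1=1, Y2=1.
Test 1: faults giving observed Y1=1, Y2=1 are {n5 stuck-at-1, n5 inverted output}.
Test 2 (a=1, b=1, c=0, d=0): fault-free n1=0, n2=1, n3=1, n4=1, n5=1 → Y1=1, Y2=1; observed Y1=1, Y2=0. Eliminates n5 stuck-at-1.
Only n5 inverted output is consistent with every test.

n5 inverted output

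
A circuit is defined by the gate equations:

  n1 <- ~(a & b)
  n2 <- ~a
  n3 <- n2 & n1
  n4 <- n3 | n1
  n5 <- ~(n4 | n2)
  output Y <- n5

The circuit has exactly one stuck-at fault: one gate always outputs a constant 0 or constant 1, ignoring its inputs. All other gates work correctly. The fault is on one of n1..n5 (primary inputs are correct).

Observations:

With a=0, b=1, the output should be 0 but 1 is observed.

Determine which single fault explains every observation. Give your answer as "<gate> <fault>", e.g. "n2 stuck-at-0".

n5 stuck-at-1

Fault-free values for test 1 (a=0, b=1): n1=1, n2=1, n3=1, n4=1, n5=0, giving Y=0. Observed 1.
Test 1: faults giving observed 1 are {n5 stuck-at-1}.
Only n5 stuck-at-1 is consistent with every test.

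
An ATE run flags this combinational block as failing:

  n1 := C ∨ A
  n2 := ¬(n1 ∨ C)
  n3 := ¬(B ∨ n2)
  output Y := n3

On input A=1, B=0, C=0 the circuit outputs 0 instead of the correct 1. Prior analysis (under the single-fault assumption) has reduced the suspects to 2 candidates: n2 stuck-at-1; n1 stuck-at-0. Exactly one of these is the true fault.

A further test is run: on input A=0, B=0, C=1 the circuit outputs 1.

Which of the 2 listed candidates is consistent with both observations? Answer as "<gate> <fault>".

Evaluate each candidate on input A=0, B=0, C=1:
  n2 stuck-at-1: n1=1, n2=1 [stuck-at-1], n3=0 → 0 — eliminated
  n1 stuck-at-0: n1=0 [stuck-at-0], n2=0, n3=1 → 1 — matches
Only n1 stuck-at-0 reproduces the observed 1.

n1 stuck-at-0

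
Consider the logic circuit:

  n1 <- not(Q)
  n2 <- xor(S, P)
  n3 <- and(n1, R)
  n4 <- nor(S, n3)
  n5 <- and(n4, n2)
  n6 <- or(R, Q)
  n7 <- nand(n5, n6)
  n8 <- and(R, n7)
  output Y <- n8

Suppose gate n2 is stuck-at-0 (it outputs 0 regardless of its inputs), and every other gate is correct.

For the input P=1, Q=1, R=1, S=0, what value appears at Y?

1

Propagate with n2 forced: n1=0, n2=0 [stuck-at-0], n3=0, n4=1, n5=0, n6=1, n7=1, n8=1.
So Y = 1. (Without the fault it would be 0.)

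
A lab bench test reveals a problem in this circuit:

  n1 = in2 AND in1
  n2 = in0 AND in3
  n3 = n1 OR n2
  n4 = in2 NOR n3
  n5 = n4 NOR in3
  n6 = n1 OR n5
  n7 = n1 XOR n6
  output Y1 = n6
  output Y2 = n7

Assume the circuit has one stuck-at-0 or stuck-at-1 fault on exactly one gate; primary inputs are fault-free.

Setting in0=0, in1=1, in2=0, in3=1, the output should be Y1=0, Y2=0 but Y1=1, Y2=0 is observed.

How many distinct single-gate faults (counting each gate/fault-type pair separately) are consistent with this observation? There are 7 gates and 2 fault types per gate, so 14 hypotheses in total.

1

Fault-free: n1=0, n2=0, n3=0, n4=1, n5=0, n6=0, n7=0 → Y1=0, Y2=0. Observed Y1=1, Y2=0.
  n1 stuck-at-0: output Y1=0, Y2=0 ✗
  n1 stuck-at-1: output Y1=1, Y2=0 ✓
  n2 stuck-at-0: output Y1=0, Y2=0 ✗
  n2 stuck-at-1: output Y1=0, Y2=0 ✗
  n3 stuck-at-0: output Y1=0, Y2=0 ✗
  n3 stuck-at-1: output Y1=0, Y2=0 ✗
  n4 stuck-at-0: output Y1=0, Y2=0 ✗
  n4 stuck-at-1: output Y1=0, Y2=0 ✗
  n5 stuck-at-0: output Y1=0, Y2=0 ✗
  n5 stuck-at-1: output Y1=1, Y2=1 ✗
  n6 stuck-at-0: output Y1=0, Y2=0 ✗
  n6 stuck-at-1: output Y1=1, Y2=1 ✗
  n7 stuck-at-0: output Y1=0, Y2=0 ✗
  n7 stuck-at-1: output Y1=0, Y2=1 ✗
Consistent faults: {n1 stuck-at-1} — 1 in all.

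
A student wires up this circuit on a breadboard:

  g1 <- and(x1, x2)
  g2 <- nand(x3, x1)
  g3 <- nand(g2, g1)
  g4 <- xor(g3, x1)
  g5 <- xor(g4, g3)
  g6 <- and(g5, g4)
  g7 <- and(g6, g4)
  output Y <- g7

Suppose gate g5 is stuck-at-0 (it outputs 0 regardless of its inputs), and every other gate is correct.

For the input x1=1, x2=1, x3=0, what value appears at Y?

Propagate with g5 forced: g1=1, g2=1, g3=0, g4=1, g5=0 [stuck-at-0], g6=0, g7=0.
So Y = 0. (Without the fault it would be 1.)

0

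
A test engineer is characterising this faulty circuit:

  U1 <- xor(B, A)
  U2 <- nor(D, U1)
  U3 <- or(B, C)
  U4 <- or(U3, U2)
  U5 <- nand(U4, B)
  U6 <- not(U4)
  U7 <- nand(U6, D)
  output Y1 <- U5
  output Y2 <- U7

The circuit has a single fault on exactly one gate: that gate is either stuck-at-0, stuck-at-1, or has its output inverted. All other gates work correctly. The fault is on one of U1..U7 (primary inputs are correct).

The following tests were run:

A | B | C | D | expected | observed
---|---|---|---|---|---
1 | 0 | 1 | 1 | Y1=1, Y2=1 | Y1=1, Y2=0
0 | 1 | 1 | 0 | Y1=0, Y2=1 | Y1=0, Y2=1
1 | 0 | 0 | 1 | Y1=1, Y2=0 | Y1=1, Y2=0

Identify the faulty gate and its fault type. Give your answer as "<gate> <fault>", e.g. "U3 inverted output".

U6 stuck-at-1

Fault-free values for test 1 (A=1, B=0, C=1, D=1): U1=1, U2=0, U3=1, U4=1, U5=1, U6=0, U7=1, giving Y1=1, Y2=1. Observed Y1=1, Y2=0.
Test 1: faults giving observed Y1=1, Y2=0 are {U3 stuck-at-0, U3 inverted output, U4 stuck-at-0, U4 inverted output, U6 stuck-at-1, U6 inverted output, U7 stuck-at-0, U7 inverted output}.
Test 2 (A=0, B=1, C=1, D=0): fault-free U1=1, U2=0, U3=1, U4=1, U5=0, U6=0, U7=1 → Y1=0, Y2=1; observed Y1=0, Y2=1. Eliminates U3 stuck-at-0, U3 inverted output, U4 stuck-at-0, U4 inverted output, U7 stuck-at-0, U7 inverted output.
Test 3 (A=1, B=0, C=0, D=1): fault-free U1=1, U2=0, U3=0, U4=0, U5=1, U6=1, U7=0 → Y1=1, Y2=0; observed Y1=1, Y2=0. Eliminates U6 inverted output.
Only U6 stuck-at-1 is consistent with every test.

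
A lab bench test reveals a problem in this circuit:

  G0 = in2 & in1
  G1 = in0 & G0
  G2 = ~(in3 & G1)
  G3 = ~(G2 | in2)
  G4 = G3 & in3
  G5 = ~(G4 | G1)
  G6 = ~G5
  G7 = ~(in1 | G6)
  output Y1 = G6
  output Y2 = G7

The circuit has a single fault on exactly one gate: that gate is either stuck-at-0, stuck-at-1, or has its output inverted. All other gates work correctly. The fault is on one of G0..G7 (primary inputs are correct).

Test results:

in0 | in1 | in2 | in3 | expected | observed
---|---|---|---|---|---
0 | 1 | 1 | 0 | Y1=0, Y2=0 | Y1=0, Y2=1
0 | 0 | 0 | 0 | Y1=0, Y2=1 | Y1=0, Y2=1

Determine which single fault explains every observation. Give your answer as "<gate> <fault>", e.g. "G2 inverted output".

Fault-free values for test 1 (in0=0, in1=1, in2=1, in3=0): G0=1, G1=0, G2=1, G3=0, G4=0, G5=1, G6=0, G7=0, giving Y1=0, Y2=0. Observed Y1=0, Y2=1.
Test 1: faults giving observed Y1=0, Y2=1 are {G7 stuck-at-1, G7 inverted output}.
Test 2 (in0=0, in1=0, in2=0, in3=0): fault-free G0=0, G1=0, G2=1, G3=0, G4=0, G5=1, G6=0, G7=1 → Y1=0, Y2=1; observed Y1=0, Y2=1. Eliminates G7 inverted output.
Only G7 stuck-at-1 is consistent with every test.

G7 stuck-at-1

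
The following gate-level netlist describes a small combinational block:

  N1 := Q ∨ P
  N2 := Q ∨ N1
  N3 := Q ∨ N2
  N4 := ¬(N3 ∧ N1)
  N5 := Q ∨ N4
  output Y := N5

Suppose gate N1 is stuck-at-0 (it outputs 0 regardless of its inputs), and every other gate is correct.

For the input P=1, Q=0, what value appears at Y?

1

Propagate with N1 forced: N1=0 [stuck-at-0], N2=0, N3=0, N4=1, N5=1.
So Y = 1. (Without the fault it would be 0.)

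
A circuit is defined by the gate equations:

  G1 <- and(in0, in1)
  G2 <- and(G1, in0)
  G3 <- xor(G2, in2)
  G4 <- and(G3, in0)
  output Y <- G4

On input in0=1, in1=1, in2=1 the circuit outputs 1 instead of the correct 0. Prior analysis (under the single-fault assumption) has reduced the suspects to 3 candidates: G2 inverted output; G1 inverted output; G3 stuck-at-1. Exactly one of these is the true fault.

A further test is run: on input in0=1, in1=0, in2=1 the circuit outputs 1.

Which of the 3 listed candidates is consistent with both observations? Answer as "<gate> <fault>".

Evaluate each candidate on input in0=1, in1=0, in2=1:
  G2 inverted output: G1=0, G2=1 [inverted output], G3=0, G4=0 → 0 — eliminated
  G1 inverted output: G1=1 [inverted output], G2=1, G3=0, G4=0 → 0 — eliminated
  G3 stuck-at-1: G1=0, G2=0, G3=1 [stuck-at-1], G4=1 → 1 — matches
Only G3 stuck-at-1 reproduces the observed 1.

G3 stuck-at-1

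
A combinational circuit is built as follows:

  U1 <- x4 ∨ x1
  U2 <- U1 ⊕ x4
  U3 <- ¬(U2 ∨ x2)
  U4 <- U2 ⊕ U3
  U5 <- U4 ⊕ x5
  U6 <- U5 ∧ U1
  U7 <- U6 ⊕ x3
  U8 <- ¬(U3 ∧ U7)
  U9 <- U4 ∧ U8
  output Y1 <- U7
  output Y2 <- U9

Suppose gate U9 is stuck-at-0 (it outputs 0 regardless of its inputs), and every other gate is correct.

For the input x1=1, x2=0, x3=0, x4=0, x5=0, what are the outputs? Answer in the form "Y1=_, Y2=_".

Propagate with U9 forced: U1=1, U2=1, U3=0, U4=1, U5=1, U6=1, U7=1, U8=1, U9=0 [stuck-at-0].
So the outputs are Y1=1, Y2=0. (Without the fault they would be Y1=1, Y2=1.)

Y1=1, Y2=0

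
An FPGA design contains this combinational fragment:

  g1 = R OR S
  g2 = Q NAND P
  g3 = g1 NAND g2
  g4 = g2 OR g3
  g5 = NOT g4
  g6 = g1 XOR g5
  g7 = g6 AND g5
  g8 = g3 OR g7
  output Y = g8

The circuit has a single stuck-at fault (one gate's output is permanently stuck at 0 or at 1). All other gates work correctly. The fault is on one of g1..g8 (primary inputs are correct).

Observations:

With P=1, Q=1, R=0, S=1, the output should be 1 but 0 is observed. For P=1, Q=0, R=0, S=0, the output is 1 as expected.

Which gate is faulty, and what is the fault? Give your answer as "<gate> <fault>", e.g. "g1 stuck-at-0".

Fault-free values for test 1 (P=1, Q=1, R=0, S=1): g1=1, g2=0, g3=1, g4=1, g5=0, g6=1, g7=0, g8=1, giving Y=1. Observed 0.
Test 1: faults giving observed 0 are {g2 stuck-at-1, g3 stuck-at-0, g8 stuck-at-0}.
Test 2 (P=1, Q=0, R=0, S=0): fault-free g1=0, g2=1, g3=1, g4=1, g5=0, g6=0, g7=0, g8=1 → 1; observed 1. Eliminates g3 stuck-at-0, g8 stuck-at-0.
Only g2 stuck-at-1 is consistent with every test.

g2 stuck-at-1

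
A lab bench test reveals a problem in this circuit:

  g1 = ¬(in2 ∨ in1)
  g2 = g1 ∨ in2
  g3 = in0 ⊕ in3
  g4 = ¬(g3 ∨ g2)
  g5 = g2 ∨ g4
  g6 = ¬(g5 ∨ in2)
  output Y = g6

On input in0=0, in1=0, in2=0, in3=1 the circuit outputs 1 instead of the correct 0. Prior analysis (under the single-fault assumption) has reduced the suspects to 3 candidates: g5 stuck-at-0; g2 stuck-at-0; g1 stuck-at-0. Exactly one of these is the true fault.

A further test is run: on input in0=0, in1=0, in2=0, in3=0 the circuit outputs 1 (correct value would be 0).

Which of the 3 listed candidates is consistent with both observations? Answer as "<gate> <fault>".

Evaluate each candidate on input in0=0, in1=0, in2=0, in3=0:
  g5 stuck-at-0: g1=1, g2=1, g3=0, g4=0, g5=0 [stuck-at-0], g6=1 → 1 — matches
  g2 stuck-at-0: g1=1, g2=0 [stuck-at-0], g3=0, g4=1, g5=1, g6=0 → 0 — eliminated
  g1 stuck-at-0: g1=0 [stuck-at-0], g2=0, g3=0, g4=1, g5=1, g6=0 → 0 — eliminated
Only g5 stuck-at-0 reproduces the observed 1.

g5 stuck-at-0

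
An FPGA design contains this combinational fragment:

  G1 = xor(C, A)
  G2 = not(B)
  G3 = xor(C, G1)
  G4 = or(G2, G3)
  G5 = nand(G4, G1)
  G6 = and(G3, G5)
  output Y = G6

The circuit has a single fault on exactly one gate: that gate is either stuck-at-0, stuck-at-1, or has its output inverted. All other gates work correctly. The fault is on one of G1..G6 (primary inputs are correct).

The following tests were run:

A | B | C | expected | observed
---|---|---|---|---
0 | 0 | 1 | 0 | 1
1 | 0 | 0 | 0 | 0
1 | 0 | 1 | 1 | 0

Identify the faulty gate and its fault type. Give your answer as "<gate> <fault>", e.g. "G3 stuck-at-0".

Fault-free values for test 1 (A=0, B=0, C=1): G1=1, G2=1, G3=0, G4=1, G5=0, G6=0, giving Y=0. Observed 1.
Test 1: faults giving observed 1 are {G1 stuck-at-0, G1 inverted output, G6 stuck-at-1, G6 inverted output}.
Test 2 (A=1, B=0, C=0): fault-free G1=1, G2=1, G3=1, G4=1, G5=0, G6=0 → 0; observed 0. Eliminates G6 stuck-at-1, G6 inverted output.
Test 3 (A=1, B=0, C=1): fault-free G1=0, G2=1, G3=1, G4=1, G5=1, G6=1 → 1; observed 0. Eliminates G1 stuck-at-0.
Only G1 inverted output is consistent with every test.

G1 inverted output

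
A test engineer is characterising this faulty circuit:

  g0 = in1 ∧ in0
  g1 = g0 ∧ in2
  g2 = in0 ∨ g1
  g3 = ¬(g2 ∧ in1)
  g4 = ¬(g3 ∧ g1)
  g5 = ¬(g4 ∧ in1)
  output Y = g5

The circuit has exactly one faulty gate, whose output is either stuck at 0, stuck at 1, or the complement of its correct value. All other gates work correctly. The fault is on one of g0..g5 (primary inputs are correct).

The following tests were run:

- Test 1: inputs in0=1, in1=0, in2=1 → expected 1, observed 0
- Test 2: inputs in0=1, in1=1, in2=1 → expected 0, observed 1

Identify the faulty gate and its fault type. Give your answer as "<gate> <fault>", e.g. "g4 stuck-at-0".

g5 inverted output

Fault-free values for test 1 (in0=1, in1=0, in2=1): g0=0, g1=0, g2=1, g3=1, g4=1, g5=1, giving Y=1. Observed 0.
Test 1: faults giving observed 0 are {g5 stuck-at-0, g5 inverted output}.
Test 2 (in0=1, in1=1, in2=1): fault-free g0=1, g1=1, g2=1, g3=0, g4=1, g5=0 → 0; observed 1. Eliminates g5 stuck-at-0.
Only g5 inverted output is consistent with every test.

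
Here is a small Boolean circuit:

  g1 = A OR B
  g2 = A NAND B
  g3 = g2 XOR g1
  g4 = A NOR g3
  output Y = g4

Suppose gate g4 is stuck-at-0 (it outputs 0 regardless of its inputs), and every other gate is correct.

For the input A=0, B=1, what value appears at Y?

0

Propagate with g4 forced: g1=1, g2=1, g3=0, g4=0 [stuck-at-0].
So Y = 0. (Without the fault it would be 1.)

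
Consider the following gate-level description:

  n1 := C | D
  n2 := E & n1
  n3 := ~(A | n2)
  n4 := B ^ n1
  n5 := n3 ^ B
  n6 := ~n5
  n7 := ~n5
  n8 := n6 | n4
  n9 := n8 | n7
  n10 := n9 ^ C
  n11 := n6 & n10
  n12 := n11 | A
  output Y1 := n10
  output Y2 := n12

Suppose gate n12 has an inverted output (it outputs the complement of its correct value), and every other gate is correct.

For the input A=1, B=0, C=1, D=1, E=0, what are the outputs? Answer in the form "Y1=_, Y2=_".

Y1=0, Y2=0

Propagate with n12 forced: n1=1, n2=0, n3=0, n4=1, n5=0, n6=1, n7=1, n8=1, n9=1, n10=0, n11=0, n12=0 [inverted output].
So the outputs are Y1=0, Y2=0. (Without the fault they would be Y1=0, Y2=1.)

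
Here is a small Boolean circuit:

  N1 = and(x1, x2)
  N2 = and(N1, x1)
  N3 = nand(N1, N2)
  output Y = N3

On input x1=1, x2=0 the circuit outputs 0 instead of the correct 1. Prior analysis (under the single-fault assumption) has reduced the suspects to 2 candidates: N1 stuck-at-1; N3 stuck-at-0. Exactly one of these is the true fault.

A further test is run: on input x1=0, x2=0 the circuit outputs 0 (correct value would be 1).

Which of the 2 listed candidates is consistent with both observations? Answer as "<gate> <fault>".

N3 stuck-at-0

Evaluate each candidate on input x1=0, x2=0:
  N1 stuck-at-1: N1=1 [stuck-at-1], N2=0, N3=1 → 1 — eliminated
  N3 stuck-at-0: N1=0, N2=0, N3=0 [stuck-at-0] → 0 — matches
Only N3 stuck-at-0 reproduces the observed 0.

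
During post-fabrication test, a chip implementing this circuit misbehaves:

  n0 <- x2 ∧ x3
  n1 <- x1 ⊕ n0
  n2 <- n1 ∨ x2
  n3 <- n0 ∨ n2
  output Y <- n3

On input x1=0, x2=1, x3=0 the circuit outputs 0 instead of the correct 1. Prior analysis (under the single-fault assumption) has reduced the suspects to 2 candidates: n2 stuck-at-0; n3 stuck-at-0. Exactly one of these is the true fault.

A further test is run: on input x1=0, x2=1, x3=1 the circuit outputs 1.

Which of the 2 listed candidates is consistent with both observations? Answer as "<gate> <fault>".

n2 stuck-at-0

Evaluate each candidate on input x1=0, x2=1, x3=1:
  n2 stuck-at-0: n0=1, n1=1, n2=0 [stuck-at-0], n3=1 → 1 — matches
  n3 stuck-at-0: n0=1, n1=1, n2=1, n3=0 [stuck-at-0] → 0 — eliminated
Only n2 stuck-at-0 reproduces the observed 1.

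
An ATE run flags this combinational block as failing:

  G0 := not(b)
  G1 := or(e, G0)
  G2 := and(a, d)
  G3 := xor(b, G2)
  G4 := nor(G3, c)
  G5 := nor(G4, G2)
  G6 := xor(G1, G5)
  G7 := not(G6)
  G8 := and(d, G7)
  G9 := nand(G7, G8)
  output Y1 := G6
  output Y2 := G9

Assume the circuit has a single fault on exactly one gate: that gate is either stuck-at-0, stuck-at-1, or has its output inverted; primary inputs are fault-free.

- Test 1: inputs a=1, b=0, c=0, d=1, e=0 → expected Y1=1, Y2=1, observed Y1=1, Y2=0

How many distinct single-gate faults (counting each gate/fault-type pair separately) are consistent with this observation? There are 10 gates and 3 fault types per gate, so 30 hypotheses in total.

Fault-free: G0=1, G1=1, G2=1, G3=1, G4=0, G5=0, G6=1, G7=0, G8=0, G9=1 → Y1=1, Y2=1. Observed Y1=1, Y2=0.
  G0: none of the 3 fault types match ✗
  G1: none of the 3 fault types match ✗
  G2: none of the 3 fault types match ✗
  G3: none of the 3 fault types match ✗
  G4: none of the 3 fault types match ✗
  G5: none of the 3 fault types match ✗
  G6: none of the 3 fault types match ✗
  G7: stuck-at-1, inverted output ✓; others ✗
  G8: none of the 3 fault types match ✗
  G9: stuck-at-0, inverted output ✓; others ✗
Consistent faults: {G7 stuck-at-1, G7 inverted output, G9 stuck-at-0, G9 inverted output} — 4 in all.

4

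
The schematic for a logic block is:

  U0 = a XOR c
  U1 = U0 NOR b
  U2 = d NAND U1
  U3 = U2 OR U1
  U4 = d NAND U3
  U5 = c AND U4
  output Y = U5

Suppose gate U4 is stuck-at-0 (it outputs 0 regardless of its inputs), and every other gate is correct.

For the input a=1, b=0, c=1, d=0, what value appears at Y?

Propagate with U4 forced: U0=0, U1=1, U2=1, U3=1, U4=0 [stuck-at-0], U5=0.
So Y = 0. (Without the fault it would be 1.)

0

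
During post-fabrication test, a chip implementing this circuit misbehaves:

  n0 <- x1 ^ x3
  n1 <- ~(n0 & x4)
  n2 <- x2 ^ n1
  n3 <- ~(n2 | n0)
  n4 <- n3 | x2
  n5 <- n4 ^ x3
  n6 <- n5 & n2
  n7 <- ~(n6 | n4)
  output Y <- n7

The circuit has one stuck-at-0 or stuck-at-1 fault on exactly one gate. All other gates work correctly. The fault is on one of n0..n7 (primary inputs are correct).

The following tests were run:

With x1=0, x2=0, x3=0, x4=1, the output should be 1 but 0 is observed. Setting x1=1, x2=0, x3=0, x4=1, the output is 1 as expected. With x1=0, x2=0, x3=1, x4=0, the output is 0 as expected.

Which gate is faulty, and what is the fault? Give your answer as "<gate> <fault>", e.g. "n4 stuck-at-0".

n5 stuck-at-1

Fault-free values for test 1 (x1=0, x2=0, x3=0, x4=1): n0=0, n1=1, n2=1, n3=0, n4=0, n5=0, n6=0, n7=1, giving Y=1. Observed 0.
Test 1: faults giving observed 0 are {n1 stuck-at-0, n2 stuck-at-0, n3 stuck-at-1, n4 stuck-at-1, n5 stuck-at-1, n6 stuck-at-1, n7 stuck-at-0}.
Test 2 (x1=1, x2=0, x3=0, x4=1): fault-free n0=1, n1=0, n2=0, n3=0, n4=0, n5=0, n6=0, n7=1 → 1; observed 1. Eliminates n3 stuck-at-1, n4 stuck-at-1, n6 stuck-at-1, n7 stuck-at-0.
Test 3 (x1=0, x2=0, x3=1, x4=0): fault-free n0=1, n1=1, n2=1, n3=0, n4=0, n5=1, n6=1, n7=0 → 0; observed 0. Eliminates n1 stuck-at-0, n2 stuck-at-0.
Only n5 stuck-at-1 is consistent with every test.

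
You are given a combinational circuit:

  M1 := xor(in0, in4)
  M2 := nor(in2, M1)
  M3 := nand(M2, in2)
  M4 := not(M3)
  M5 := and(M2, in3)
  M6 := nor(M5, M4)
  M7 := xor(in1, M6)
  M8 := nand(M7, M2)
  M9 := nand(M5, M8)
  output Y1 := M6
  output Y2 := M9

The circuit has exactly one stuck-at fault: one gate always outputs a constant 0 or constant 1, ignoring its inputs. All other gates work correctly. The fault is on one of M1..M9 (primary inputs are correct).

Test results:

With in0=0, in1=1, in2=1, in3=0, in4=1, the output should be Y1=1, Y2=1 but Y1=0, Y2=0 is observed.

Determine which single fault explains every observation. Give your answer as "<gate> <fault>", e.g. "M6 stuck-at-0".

Fault-free values for test 1 (in0=0, in1=1, in2=1, in3=0, in4=1): M1=1, M2=0, M3=1, M4=0, M5=0, M6=1, M7=0, M8=1, M9=1, giving Y1=1, Y2=1. Observed Y1=0, Y2=0.
Test 1: faults giving observed Y1=0, Y2=0 are {M5 stuck-at-1}.
Only M5 stuck-at-1 is consistent with every test.

M5 stuck-at-1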